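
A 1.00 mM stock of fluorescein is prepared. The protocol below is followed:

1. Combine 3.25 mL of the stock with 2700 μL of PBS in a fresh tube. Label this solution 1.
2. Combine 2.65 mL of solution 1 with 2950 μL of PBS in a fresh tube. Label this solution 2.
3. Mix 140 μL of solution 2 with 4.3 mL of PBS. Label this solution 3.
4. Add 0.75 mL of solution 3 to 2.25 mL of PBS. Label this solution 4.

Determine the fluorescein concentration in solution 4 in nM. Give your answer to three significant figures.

2.04 × 10^3 nM

Step 1: 3.25 mL + 2700 μL = 5.95 mL total → factor 5.95/3.25 = 1.8308
Step 2: 2.65 mL + 2950 μL = 5.6 mL total → factor 5.6/2.65 = 2.1132
Step 3: 140 μL + 4.3 mL = 4440 μL total → factor 4440/140 = 31.714
Step 4: 0.75 mL + 2.25 mL = 3 mL total → factor 3/0.75 = 4
Overall dilution factor = 1.8308 × 2.1132 × 31.714 × 4 = 490.78
Final = 1.00 mM / 490.78 = 0.002038 mM = 2.04 × 10^3 nM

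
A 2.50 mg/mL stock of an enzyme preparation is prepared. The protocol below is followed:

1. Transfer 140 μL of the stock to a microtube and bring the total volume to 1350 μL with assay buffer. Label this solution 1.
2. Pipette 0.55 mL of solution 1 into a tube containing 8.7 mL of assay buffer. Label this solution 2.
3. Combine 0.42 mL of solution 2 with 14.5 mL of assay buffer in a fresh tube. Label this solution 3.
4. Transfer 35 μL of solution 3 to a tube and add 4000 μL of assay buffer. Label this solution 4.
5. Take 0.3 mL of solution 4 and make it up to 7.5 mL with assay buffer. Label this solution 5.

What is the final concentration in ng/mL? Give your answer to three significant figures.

0.151 ng/mL

Step 1: 140 μL brought to 1350 μL → factor 1350/140 = 9.6429
Step 2: 0.55 mL + 8.7 mL = 9.25 mL total → factor 9.25/0.55 = 16.818
Step 3: 0.42 mL + 14.5 mL = 14.92 mL total → factor 14.92/0.42 = 35.524
Step 4: 35 μL + 4000 μL = 4035 μL total → factor 4035/35 = 115.29
Step 5: 0.3 mL brought to 7.5 mL → factor 7.5/0.3 = 25
Overall dilution factor = 9.6429 × 16.818 × 35.524 × 115.29 × 25 = 1.6604 × 10^7
Final = 2.50 mg/mL / 1.6604 × 10^7 = 1.506 × 10^-7 mg/mL = 0.151 ng/mL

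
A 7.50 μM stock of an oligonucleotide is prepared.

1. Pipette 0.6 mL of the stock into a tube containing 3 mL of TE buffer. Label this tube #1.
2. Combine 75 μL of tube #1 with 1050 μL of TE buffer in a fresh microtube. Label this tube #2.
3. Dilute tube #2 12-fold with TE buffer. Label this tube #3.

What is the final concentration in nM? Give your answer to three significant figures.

Step 1: 0.6 mL + 3 mL = 3.6 mL total → factor 3.6/0.6 = 6
Step 2: 75 μL + 1050 μL = 1125 μL total → factor 1125/75 = 15
Step 3: 12-fold → factor 12
Overall dilution factor = 6 × 15 × 12 = 1080
Final = 7.50 μM / 1080 = 0.006944 μM = 6.94 nM

6.94 nM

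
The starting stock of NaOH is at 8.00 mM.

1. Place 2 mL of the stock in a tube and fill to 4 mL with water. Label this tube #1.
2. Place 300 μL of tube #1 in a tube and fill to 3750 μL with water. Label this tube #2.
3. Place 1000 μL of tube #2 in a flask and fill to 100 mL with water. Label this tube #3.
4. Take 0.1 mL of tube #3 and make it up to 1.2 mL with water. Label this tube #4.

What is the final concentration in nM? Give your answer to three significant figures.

Step 1: 2 mL brought to 4 mL → factor 4/2 = 2
Step 2: 300 μL brought to 3750 μL → factor 3750/300 = 12.5
Step 3: 1000 μL brought to 100 mL → factor 1 × 10^5/1000 = 100
Step 4: 0.1 mL brought to 1.2 mL → factor 1.2/0.1 = 12
Overall dilution factor = 2 × 12.5 × 100 × 12 = 30000
Final = 8.00 mM / 30000 = 0.0002667 mM = 267 nM

267 nM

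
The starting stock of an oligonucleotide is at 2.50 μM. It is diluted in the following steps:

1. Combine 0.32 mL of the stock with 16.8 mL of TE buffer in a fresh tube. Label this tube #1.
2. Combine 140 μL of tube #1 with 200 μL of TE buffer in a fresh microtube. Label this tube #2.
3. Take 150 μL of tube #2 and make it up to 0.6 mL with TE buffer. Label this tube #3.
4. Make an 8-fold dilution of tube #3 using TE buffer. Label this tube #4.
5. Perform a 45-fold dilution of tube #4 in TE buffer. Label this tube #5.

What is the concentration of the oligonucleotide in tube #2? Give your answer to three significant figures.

0.0192 μM

Step 1: 0.32 mL + 16.8 mL = 17.12 mL total → factor 17.12/0.32 = 53.5
Step 2: 140 μL + 200 μL = 340 μL total → factor 340/140 = 2.4286
Dilution factor through tube #2 = 53.5 × 2.4286 = 129.93
[tube #2] = 2.50 μM / 129.93 = 0.0192 μM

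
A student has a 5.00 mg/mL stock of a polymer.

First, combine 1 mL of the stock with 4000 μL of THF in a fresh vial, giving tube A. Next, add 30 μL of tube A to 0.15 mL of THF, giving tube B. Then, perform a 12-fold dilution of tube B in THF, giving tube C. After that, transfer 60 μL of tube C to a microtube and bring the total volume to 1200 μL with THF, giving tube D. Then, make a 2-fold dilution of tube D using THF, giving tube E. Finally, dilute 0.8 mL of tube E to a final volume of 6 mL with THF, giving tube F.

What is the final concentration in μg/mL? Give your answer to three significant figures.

0.0463 μg/mL

Step 1: 1 mL + 4000 μL = 5 mL total → factor 5/1 = 5
Step 2: 30 μL + 0.15 mL = 180 μL total → factor 180/30 = 6
Step 3: 12-fold → factor 12
Step 4: 60 μL brought to 1200 μL → factor 1200/60 = 20
Step 5: 2-fold → factor 2
Step 6: 0.8 mL brought to 6 mL → factor 6/0.8 = 7.5
Overall dilution factor = 5 × 6 × 12 × 20 × 2 × 7.5 = 1.08 × 10^5
Final = 5.00 mg/mL / 1.08 × 10^5 = 4.630 × 10^-5 mg/mL = 0.0463 μg/mL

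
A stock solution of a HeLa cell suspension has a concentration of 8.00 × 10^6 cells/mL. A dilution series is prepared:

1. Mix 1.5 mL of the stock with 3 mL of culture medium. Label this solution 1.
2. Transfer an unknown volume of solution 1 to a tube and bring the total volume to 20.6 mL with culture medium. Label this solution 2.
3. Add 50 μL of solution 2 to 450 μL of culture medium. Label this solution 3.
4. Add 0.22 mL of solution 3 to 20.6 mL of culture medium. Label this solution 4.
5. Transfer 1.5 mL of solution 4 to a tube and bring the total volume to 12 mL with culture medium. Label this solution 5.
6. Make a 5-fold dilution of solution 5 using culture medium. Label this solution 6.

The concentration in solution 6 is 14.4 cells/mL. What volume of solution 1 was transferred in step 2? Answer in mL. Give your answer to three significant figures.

4.21 mL

Step 1: 1.5 mL + 3 mL = 4.5 mL total → factor 4.5/1.5 = 3
Step 2: v brought to 20.6 mL → factor = 20.6 mL/v
Step 3: 50 μL + 450 μL = 500 μL total → factor 500/50 = 10
Step 4: 0.22 mL + 20.6 mL = 20.82 mL total → factor 20.82/0.22 = 94.636
Step 5: 1.5 mL brought to 12 mL → factor 12/1.5 = 8
Step 6: 5-fold → factor 5
Product of known-step factors = 1.1356 × 10^5
Overall factor = 8.00 × 10^6 cells/mL / (14.4 cells/mL) = 5.5556 × 10^5
Step-2 factor = 5.5556 × 10^5 / 1.1356 × 10^5 = 4.892
v = 20.6 mL / 4.892 = 4.21 mL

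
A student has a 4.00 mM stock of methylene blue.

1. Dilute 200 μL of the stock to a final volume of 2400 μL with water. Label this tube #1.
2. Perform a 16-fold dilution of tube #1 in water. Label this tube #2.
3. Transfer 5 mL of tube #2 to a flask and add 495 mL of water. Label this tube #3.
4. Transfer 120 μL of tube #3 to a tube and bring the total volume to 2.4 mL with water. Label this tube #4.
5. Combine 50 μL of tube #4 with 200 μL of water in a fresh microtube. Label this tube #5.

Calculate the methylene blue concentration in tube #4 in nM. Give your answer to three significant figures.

Step 1: 200 μL brought to 2400 μL → factor 2400/200 = 12
Step 2: 16-fold → factor 16
Step 3: 5 mL + 495 mL = 500 mL total → factor 500/5 = 100
Step 4: 120 μL brought to 2.4 mL → factor 2400/120 = 20
Dilution factor through tube #4 = 12 × 16 × 100 × 20 = 3.84 × 10^5
[tube #4] = 4.00 mM / 3.84 × 10^5 = 1.042 × 10^-5 mM = 10.4 nM

10.4 nM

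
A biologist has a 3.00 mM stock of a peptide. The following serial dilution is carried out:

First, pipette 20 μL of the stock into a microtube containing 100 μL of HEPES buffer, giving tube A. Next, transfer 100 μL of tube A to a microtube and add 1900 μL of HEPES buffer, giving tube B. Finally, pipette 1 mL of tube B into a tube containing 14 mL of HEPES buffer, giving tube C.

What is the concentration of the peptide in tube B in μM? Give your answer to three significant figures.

Step 1: 20 μL + 100 μL = 120 μL total → factor 120/20 = 6
Step 2: 100 μL + 1900 μL = 2000 μL total → factor 2000/100 = 20
Dilution factor through tube B = 6 × 20 = 120
[tube B] = 3.00 mM / 120 = 0.02500 mM = 25.0 μM

25.0 μM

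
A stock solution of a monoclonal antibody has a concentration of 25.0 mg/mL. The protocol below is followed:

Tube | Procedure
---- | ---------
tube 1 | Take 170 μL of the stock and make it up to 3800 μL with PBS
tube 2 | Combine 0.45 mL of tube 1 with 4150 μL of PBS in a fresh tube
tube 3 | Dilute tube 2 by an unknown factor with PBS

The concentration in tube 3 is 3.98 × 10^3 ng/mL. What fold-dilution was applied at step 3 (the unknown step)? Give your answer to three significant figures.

Step 1: 170 μL brought to 3800 μL → factor 3800/170 = 22.353
Step 2: 0.45 mL + 4150 μL = 4.6 mL total → factor 4.6/0.45 = 10.222
Step 3: unknown factor x
Product of known-step factors = 228.5
Overall factor = 25.0 mg/mL / (3.98 × 10^3 ng/mL) = 6281.4
x = 6281.4 / 228.5 = 27.5

27.5-fold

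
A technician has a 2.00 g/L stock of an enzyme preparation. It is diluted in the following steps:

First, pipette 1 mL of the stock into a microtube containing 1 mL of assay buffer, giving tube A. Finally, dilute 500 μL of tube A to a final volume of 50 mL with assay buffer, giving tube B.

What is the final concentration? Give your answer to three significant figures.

Step 1: 1 mL + 1 mL = 2 mL total → factor 2/1 = 2
Step 2: 500 μL brought to 50 mL → factor 50000/500 = 100
Overall dilution factor = 2 × 100 = 200
Final = 2.00 g/L / 200 = 0.0100 g/L

0.0100 g/L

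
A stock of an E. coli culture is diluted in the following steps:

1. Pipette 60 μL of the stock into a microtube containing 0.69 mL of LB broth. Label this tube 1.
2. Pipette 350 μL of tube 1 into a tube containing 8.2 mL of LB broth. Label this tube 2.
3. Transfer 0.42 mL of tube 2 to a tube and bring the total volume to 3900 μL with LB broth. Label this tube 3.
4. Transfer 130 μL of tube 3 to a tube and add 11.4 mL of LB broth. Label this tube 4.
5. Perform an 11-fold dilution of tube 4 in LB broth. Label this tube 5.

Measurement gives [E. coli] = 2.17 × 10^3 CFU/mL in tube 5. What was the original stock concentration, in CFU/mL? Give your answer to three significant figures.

Step 1: 60 μL + 0.69 mL = 750 μL total → factor 750/60 = 12.5
Step 2: 350 μL + 8.2 mL = 8550 μL total → factor 8550/350 = 24.429
Step 3: 0.42 mL brought to 3900 μL → factor 3.9/0.42 = 9.2857
Step 4: 130 μL + 11.4 mL = 11530 μL total → factor 11530/130 = 88.692
Step 5: 11-fold → factor 11
Overall dilution factor = 12.5 × 24.429 × 9.2857 × 88.692 × 11 = 2.7663 × 10^6
Stock = 2.17 × 10^3 CFU/mL × 2.7663 × 10^6 = 6.00 × 10^9 CFU/mL

6.00 × 10^9 CFU/mL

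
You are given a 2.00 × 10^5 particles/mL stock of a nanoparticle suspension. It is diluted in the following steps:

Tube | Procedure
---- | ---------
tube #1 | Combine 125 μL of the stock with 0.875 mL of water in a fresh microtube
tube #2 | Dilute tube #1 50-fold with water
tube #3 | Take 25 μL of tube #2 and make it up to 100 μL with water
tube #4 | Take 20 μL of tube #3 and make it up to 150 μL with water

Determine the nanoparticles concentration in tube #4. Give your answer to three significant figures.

Step 1: 125 μL + 0.875 mL = 1000 μL total → factor 1000/125 = 8
Step 2: 50-fold → factor 50
Step 3: 25 μL brought to 100 μL → factor 100/25 = 4
Step 4: 20 μL brought to 150 μL → factor 150/20 = 7.5
Overall dilution factor = 8 × 50 × 4 × 7.5 = 12000
Final = 2.00 × 10^5 particles/mL / 12000 = 16.7 particles/mL

16.7 particles/mL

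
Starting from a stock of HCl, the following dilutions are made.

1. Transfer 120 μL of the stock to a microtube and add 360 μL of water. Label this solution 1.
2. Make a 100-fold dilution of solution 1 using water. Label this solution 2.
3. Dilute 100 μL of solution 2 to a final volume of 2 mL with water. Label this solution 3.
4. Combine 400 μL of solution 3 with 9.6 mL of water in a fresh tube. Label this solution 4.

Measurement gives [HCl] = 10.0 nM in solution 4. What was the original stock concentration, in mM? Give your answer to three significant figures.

Step 1: 120 μL + 360 μL = 480 μL total → factor 480/120 = 4
Step 2: 100-fold → factor 100
Step 3: 100 μL brought to 2 mL → factor 2000/100 = 20
Step 4: 400 μL + 9.6 mL = 10000 μL total → factor 10000/400 = 25
Overall dilution factor = 4 × 100 × 20 × 25 = 2 × 10^5
Stock = 10.0 nM × 2 × 10^5 = 2.000 × 10^6 nM = 2.00 mM

2.00 mM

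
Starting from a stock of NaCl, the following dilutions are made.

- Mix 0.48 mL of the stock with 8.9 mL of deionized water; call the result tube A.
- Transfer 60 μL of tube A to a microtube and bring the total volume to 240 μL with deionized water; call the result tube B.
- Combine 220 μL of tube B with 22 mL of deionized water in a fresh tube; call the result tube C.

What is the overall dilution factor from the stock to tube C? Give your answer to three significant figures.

7.89 × 10^3

Step 1: 0.48 mL + 8.9 mL = 9.38 mL total → factor 9.38/0.48 = 19.542
Step 2: 60 μL brought to 240 μL → factor 240/60 = 4
Step 3: 220 μL + 22 mL = 22220 μL total → factor 22220/220 = 101
Overall dilution factor = 19.542 × 4 × 101 = 7894.8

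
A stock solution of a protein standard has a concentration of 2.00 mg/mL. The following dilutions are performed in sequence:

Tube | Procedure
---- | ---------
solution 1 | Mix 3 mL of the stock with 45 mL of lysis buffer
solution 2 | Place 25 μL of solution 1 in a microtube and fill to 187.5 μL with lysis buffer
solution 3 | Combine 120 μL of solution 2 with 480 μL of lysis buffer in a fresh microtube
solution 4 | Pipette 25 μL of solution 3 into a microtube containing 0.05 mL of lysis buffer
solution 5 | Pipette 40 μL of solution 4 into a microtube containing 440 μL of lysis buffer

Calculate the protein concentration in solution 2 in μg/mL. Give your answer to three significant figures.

Step 1: 3 mL + 45 mL = 48 mL total → factor 48/3 = 16
Step 2: 25 μL brought to 187.5 μL → factor 187.5/25 = 7.5
Dilution factor through solution 2 = 16 × 7.5 = 120
[solution 2] = 2.00 mg/mL / 120 = 0.01667 mg/mL = 16.7 μg/mL

16.7 μg/mL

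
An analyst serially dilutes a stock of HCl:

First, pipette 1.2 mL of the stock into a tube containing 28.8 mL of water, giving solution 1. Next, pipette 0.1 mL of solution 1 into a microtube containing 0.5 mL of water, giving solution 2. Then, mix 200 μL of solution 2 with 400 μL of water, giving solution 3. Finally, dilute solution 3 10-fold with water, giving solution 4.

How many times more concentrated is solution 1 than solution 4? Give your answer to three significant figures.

Step 1: 1.2 mL + 28.8 mL = 30 mL total → factor 30/1.2 = 25
Step 2: 0.1 mL + 0.5 mL = 0.6 mL total → factor 0.6/0.1 = 6
Step 3: 200 μL + 400 μL = 600 μL total → factor 600/200 = 3
Step 4: 10-fold → factor 10
Dilution factor to solution 1 = 25; to solution 4 = 4500
[solution 1]/[solution 4] = (factor to solution 4)/(factor to solution 1) = 4500/25 = 180

180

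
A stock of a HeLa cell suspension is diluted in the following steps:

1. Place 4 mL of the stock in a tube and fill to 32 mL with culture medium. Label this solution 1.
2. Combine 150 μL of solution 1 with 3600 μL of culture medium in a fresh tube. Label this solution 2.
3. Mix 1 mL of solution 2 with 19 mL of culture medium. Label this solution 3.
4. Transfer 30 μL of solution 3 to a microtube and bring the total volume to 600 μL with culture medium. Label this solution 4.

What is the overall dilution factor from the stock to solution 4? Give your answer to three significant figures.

8.00 × 10^4

Step 1: 4 mL brought to 32 mL → factor 32/4 = 8
Step 2: 150 μL + 3600 μL = 3750 μL total → factor 3750/150 = 25
Step 3: 1 mL + 19 mL = 20 mL total → factor 20/1 = 20
Step 4: 30 μL brought to 600 μL → factor 600/30 = 20
Overall dilution factor = 8 × 25 × 20 × 20 = 80000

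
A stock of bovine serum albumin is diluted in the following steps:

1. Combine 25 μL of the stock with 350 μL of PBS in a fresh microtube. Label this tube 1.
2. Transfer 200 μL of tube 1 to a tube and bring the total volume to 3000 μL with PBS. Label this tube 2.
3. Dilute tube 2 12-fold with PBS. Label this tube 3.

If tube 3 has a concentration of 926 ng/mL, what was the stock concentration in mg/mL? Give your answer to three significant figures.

Step 1: 25 μL + 350 μL = 375 μL total → factor 375/25 = 15
Step 2: 200 μL brought to 3000 μL → factor 3000/200 = 15
Step 3: 12-fold → factor 12
Overall dilution factor = 15 × 15 × 12 = 2700
Stock = 926 ng/mL × 2700 = 2.500 × 10^6 ng/mL = 2.50 mg/mL

2.50 mg/mL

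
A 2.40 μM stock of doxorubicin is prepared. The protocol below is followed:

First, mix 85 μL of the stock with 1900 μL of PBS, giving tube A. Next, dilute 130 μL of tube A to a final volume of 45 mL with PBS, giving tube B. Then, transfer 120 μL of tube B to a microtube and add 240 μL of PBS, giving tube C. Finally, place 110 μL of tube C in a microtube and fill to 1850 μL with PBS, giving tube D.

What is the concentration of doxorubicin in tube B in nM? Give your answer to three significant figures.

0.297 nM

Step 1: 85 μL + 1900 μL = 1985 μL total → factor 1985/85 = 23.353
Step 2: 130 μL brought to 45 mL → factor 45000/130 = 346.15
Dilution factor through tube B = 23.353 × 346.15 = 8083.7
[tube B] = 2.40 μM / 8083.7 = 0.0002969 μM = 0.297 nM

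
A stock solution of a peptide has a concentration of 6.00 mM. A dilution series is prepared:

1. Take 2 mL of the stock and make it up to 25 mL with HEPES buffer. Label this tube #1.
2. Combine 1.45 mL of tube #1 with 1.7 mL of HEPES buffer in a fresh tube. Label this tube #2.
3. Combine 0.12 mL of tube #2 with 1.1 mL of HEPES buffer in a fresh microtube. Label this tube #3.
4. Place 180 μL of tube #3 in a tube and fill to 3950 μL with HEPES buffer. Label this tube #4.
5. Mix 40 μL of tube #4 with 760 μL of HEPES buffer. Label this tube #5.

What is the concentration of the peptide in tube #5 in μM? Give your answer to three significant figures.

Step 1: 2 mL brought to 25 mL → factor 25/2 = 12.5
Step 2: 1.45 mL + 1.7 mL = 3.15 mL total → factor 3.15/1.45 = 2.1724
Step 3: 0.12 mL + 1.1 mL = 1.22 mL total → factor 1.22/0.12 = 10.167
Step 4: 180 μL brought to 3950 μL → factor 3950/180 = 21.944
Step 5: 40 μL + 760 μL = 800 μL total → factor 800/40 = 20
Dilution factor through tube #5 = 12.5 × 2.1724 × 10.167 × 21.944 × 20 = 1.2117 × 10^5
[tube #5] = 6.00 mM / 1.2117 × 10^5 = 4.952 × 10^-5 mM = 0.0495 μM

0.0495 μM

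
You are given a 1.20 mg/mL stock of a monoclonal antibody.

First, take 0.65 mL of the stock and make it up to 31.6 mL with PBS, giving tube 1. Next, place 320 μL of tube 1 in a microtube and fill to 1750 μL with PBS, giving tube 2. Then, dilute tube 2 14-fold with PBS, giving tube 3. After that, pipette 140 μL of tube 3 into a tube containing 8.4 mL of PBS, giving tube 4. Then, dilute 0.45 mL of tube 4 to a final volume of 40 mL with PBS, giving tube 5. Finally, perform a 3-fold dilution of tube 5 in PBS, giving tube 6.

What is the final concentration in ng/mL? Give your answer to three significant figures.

Step 1: 0.65 mL brought to 31.6 mL → factor 31.6/0.65 = 48.615
Step 2: 320 μL brought to 1750 μL → factor 1750/320 = 5.4688
Step 3: 14-fold → factor 14
Step 4: 140 μL + 8.4 mL = 8540 μL total → factor 8540/140 = 61
Step 5: 0.45 mL brought to 40 mL → factor 40/0.45 = 88.889
Step 6: 3-fold → factor 3
Overall dilution factor = 48.615 × 5.4688 × 14 × 61 × 88.889 × 3 = 6.0546 × 10^7
Final = 1.20 mg/mL / 6.0546 × 10^7 = 1.982 × 10^-8 mg/mL = 0.0198 ng/mL

0.0198 ng/mL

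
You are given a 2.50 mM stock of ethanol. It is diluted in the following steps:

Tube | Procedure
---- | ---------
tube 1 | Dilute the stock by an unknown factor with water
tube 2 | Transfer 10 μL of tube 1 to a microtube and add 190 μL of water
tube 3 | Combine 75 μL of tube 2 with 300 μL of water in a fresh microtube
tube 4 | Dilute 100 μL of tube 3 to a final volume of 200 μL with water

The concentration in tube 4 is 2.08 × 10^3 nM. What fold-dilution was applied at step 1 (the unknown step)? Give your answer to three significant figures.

Step 1: unknown factor x
Step 2: 10 μL + 190 μL = 200 μL total → factor 200/10 = 20
Step 3: 75 μL + 300 μL = 375 μL total → factor 375/75 = 5
Step 4: 100 μL brought to 200 μL → factor 200/100 = 2
Product of known-step factors = 200
Overall factor = 2.50 mM / (2.08 × 10^3 nM) = 1201.9
x = 1201.9 / 200 = 6.01

6.01-fold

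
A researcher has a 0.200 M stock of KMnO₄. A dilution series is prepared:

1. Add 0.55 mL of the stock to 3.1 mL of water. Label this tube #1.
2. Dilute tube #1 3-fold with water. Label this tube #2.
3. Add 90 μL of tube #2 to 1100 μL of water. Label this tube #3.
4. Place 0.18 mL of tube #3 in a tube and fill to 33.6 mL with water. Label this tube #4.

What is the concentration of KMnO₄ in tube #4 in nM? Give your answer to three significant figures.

Step 1: 0.55 mL + 3.1 mL = 3.65 mL total → factor 3.65/0.55 = 6.6364
Step 2: 3-fold → factor 3
Step 3: 90 μL + 1100 μL = 1190 μL total → factor 1190/90 = 13.222
Step 4: 0.18 mL brought to 33.6 mL → factor 33.6/0.18 = 186.67
Overall dilution factor = 6.6364 × 3 × 13.222 × 186.67 = 49139
Final = 0.200 M / 49139 = 4.070 × 10^-6 M = 4.07 × 10^3 nM

4.07 × 10^3 nM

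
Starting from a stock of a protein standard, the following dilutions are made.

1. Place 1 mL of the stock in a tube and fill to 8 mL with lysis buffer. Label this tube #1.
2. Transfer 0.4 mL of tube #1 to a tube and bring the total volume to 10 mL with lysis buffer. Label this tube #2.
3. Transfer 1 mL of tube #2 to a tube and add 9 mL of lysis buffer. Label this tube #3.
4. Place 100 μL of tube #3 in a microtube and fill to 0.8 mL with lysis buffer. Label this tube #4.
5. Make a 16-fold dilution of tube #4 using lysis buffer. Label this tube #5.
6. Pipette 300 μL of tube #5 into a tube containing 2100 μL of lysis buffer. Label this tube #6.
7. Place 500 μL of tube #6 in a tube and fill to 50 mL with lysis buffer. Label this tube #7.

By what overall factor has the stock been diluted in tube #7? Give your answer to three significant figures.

Step 1: 1 mL brought to 8 mL → factor 8/1 = 8
Step 2: 0.4 mL brought to 10 mL → factor 10/0.4 = 25
Step 3: 1 mL + 9 mL = 10 mL total → factor 10/1 = 10
Step 4: 100 μL brought to 0.8 mL → factor 800/100 = 8
Step 5: 16-fold → factor 16
Step 6: 300 μL + 2100 μL = 2400 μL total → factor 2400/300 = 8
Step 7: 500 μL brought to 50 mL → factor 50000/500 = 100
Overall dilution factor = 8 × 25 × 10 × 8 × 16 × 8 × 100 = 2.048 × 10^8

2.05 × 10^8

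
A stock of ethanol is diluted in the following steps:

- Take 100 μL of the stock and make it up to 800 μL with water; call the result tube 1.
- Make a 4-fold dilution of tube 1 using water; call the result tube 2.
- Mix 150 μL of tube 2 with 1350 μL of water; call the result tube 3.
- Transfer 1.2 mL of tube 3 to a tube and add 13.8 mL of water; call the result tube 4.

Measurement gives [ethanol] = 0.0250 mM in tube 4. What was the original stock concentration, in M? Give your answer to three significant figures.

Step 1: 100 μL brought to 800 μL → factor 800/100 = 8
Step 2: 4-fold → factor 4
Step 3: 150 μL + 1350 μL = 1500 μL total → factor 1500/150 = 10
Step 4: 1.2 mL + 13.8 mL = 15 mL total → factor 15/1.2 = 12.5
Overall dilution factor = 8 × 4 × 10 × 12.5 = 4000
Stock = 0.0250 mM × 4000 = 100.0 mM = 0.100 M

0.100 M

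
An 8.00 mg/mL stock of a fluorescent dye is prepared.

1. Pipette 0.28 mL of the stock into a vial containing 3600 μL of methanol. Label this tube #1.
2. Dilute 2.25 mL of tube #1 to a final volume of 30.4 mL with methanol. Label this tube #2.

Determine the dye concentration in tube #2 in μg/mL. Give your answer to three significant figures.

Step 1: 0.28 mL + 3600 μL = 3.88 mL total → factor 3.88/0.28 = 13.857
Step 2: 2.25 mL brought to 30.4 mL → factor 30.4/2.25 = 13.511
Overall dilution factor = 13.857 × 13.511 = 187.23
Final = 8.00 mg/mL / 187.23 = 0.04273 mg/mL = 42.7 μg/mL

42.7 μg/mL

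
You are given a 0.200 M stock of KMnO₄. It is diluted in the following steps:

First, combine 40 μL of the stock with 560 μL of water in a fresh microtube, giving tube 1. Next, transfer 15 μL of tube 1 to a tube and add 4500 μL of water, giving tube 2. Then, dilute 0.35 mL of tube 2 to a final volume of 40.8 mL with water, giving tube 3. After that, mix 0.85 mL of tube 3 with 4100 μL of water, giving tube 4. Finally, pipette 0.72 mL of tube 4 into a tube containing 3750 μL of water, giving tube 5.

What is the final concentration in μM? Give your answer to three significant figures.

Step 1: 40 μL + 560 μL = 600 μL total → factor 600/40 = 15
Step 2: 15 μL + 4500 μL = 4515 μL total → factor 4515/15 = 301
Step 3: 0.35 mL brought to 40.8 mL → factor 40.8/0.35 = 116.57
Step 4: 0.85 mL + 4100 μL = 4.95 mL total → factor 4.95/0.85 = 5.8235
Step 5: 0.72 mL + 3750 μL = 4.47 mL total → factor 4.47/0.72 = 6.2083
Overall dilution factor = 15 × 301 × 116.57 × 5.8235 × 6.2083 = 1.9029 × 10^7
Final = 0.200 M / 1.9029 × 10^7 = 1.051 × 10^-8 M = 0.0105 μM

0.0105 μM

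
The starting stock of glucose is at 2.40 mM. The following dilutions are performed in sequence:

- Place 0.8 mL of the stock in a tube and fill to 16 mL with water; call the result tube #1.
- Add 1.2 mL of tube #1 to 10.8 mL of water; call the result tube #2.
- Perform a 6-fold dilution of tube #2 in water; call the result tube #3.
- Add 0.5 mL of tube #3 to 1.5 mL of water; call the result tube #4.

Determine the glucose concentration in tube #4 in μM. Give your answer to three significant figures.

Step 1: 0.8 mL brought to 16 mL → factor 16/0.8 = 20
Step 2: 1.2 mL + 10.8 mL = 12 mL total → factor 12/1.2 = 10
Step 3: 6-fold → factor 6
Step 4: 0.5 mL + 1.5 mL = 2 mL total → factor 2/0.5 = 4
Overall dilution factor = 20 × 10 × 6 × 4 = 4800
Final = 2.40 mM / 4800 = 0.0005000 mM = 0.500 μM

0.500 μM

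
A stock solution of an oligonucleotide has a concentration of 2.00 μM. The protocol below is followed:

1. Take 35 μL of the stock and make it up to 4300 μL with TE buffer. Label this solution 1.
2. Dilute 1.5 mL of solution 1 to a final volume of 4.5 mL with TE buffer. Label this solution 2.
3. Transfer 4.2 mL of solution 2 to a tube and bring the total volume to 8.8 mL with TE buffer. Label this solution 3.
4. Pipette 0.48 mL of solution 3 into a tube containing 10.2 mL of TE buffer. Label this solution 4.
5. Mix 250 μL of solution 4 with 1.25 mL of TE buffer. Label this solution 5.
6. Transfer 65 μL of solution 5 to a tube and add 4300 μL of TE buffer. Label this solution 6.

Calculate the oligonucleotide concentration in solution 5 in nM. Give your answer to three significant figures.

0.0194 nM

Step 1: 35 μL brought to 4300 μL → factor 4300/35 = 122.86
Step 2: 1.5 mL brought to 4.5 mL → factor 4.5/1.5 = 3
Step 3: 4.2 mL brought to 8.8 mL → factor 8.8/4.2 = 2.0952
Step 4: 0.48 mL + 10.2 mL = 10.68 mL total → factor 10.68/0.48 = 22.25
Step 5: 250 μL + 1.25 mL = 1500 μL total → factor 1500/250 = 6
Dilution factor through solution 5 = 122.86 × 3 × 2.0952 × 22.25 × 6 = 1.0309 × 10^5
[solution 5] = 2.00 μM / 1.0309 × 10^5 = 1.940 × 10^-5 μM = 0.0194 nM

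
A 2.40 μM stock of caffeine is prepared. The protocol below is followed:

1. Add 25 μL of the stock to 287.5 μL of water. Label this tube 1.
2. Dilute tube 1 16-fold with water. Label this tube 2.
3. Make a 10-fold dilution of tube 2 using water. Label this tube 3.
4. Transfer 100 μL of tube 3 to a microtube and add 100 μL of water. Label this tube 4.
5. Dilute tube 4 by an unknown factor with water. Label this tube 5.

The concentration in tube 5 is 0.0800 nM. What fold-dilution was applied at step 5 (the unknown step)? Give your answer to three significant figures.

Step 1: 25 μL + 287.5 μL = 312.5 μL total → factor 312.5/25 = 12.5
Step 2: 16-fold → factor 16
Step 3: 10-fold → factor 10
Step 4: 100 μL + 100 μL = 200 μL total → factor 200/100 = 2
Step 5: unknown factor x
Product of known-step factors = 4000
Overall factor = 2.40 μM / (0.0800 nM) = 30000
x = 30000 / 4000 = 7.50

7.50-fold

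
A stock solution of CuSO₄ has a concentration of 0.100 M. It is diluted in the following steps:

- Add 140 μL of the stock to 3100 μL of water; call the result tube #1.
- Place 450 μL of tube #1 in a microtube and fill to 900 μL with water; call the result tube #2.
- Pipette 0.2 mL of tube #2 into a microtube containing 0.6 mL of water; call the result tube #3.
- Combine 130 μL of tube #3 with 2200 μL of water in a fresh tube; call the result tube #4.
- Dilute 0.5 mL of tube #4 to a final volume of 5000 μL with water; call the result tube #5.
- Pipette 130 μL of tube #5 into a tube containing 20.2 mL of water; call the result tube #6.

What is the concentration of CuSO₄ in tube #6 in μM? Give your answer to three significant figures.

Step 1: 140 μL + 3100 μL = 3240 μL total → factor 3240/140 = 23.143
Step 2: 450 μL brought to 900 μL → factor 900/450 = 2
Step 3: 0.2 mL + 0.6 mL = 0.8 mL total → factor 0.8/0.2 = 4
Step 4: 130 μL + 2200 μL = 2330 μL total → factor 2330/130 = 17.923
Step 5: 0.5 mL brought to 5000 μL → factor 5/0.5 = 10
Step 6: 130 μL + 20.2 mL = 20330 μL total → factor 20330/130 = 156.38
Overall dilution factor = 23.143 × 2 × 4 × 17.923 × 10 × 156.38 = 5.1894 × 10^6
Final = 0.100 M / 5.1894 × 10^6 = 1.927 × 10^-8 M = 0.0193 μM

0.0193 μM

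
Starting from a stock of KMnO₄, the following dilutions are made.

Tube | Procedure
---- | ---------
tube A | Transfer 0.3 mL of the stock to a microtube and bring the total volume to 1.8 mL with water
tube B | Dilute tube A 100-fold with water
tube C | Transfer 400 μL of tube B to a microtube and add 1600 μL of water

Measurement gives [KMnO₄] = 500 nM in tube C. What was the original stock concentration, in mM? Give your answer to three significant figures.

Step 1: 0.3 mL brought to 1.8 mL → factor 1.8/0.3 = 6
Step 2: 100-fold → factor 100
Step 3: 400 μL + 1600 μL = 2000 μL total → factor 2000/400 = 5
Overall dilution factor = 6 × 100 × 5 = 3000
Stock = 500 nM × 3000 = 1.500 × 10^6 nM = 1.50 mM

1.50 mM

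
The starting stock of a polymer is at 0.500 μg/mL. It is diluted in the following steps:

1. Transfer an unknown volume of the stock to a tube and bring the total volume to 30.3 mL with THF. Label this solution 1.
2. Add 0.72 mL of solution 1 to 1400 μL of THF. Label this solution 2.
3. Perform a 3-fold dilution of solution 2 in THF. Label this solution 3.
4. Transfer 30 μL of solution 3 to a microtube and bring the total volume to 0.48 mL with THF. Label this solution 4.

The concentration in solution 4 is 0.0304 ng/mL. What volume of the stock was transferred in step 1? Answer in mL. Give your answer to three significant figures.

0.260 mL

Step 1: v brought to 30.3 mL → factor = 30.3 mL/v
Step 2: 0.72 mL + 1400 μL = 2.12 mL total → factor 2.12/0.72 = 2.9444
Step 3: 3-fold → factor 3
Step 4: 30 μL brought to 0.48 mL → factor 480/30 = 16
Product of known-step factors = 141.33
Overall factor = 0.500 μg/mL / (0.0304 ng/mL) = 16447
Step-1 factor = 16447 / 141.33 = 116.37
v = 30.3 mL / 116.37 = 0.260 mL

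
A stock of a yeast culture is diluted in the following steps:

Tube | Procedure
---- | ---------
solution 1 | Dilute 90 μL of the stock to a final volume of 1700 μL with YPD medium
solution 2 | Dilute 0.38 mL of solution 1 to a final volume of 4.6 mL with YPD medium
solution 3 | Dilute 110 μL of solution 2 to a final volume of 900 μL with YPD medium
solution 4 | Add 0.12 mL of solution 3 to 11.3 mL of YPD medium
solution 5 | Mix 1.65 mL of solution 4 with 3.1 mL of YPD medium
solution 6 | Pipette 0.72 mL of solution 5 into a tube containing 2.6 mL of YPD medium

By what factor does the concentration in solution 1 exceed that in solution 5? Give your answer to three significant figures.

Step 1: 90 μL brought to 1700 μL → factor 1700/90 = 18.889
Step 2: 0.38 mL brought to 4.6 mL → factor 4.6/0.38 = 12.105
Step 3: 110 μL brought to 900 μL → factor 900/110 = 8.1818
Step 4: 0.12 mL + 11.3 mL = 11.42 mL total → factor 11.42/0.12 = 95.167
Step 5: 1.65 mL + 3.1 mL = 4.75 mL total → factor 4.75/1.65 = 2.8788
Dilution factor to solution 1 = 18.889; to solution 5 = 5.1254 × 10^5
[solution 1]/[solution 5] = (factor to solution 5)/(factor to solution 1) = 5.1254 × 10^5/18.889 = 2.71 × 10^4

2.71 × 10^4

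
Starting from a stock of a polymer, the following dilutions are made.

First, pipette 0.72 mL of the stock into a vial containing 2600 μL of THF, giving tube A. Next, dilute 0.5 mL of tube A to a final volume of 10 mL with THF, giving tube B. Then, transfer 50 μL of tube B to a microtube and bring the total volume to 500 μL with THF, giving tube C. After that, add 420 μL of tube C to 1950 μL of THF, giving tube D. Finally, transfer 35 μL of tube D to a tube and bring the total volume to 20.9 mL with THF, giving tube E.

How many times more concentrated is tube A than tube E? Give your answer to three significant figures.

6.74 × 10^5

Step 1: 0.72 mL + 2600 μL = 3.32 mL total → factor 3.32/0.72 = 4.6111
Step 2: 0.5 mL brought to 10 mL → factor 10/0.5 = 20
Step 3: 50 μL brought to 500 μL → factor 500/50 = 10
Step 4: 420 μL + 1950 μL = 2370 μL total → factor 2370/420 = 5.6429
Step 5: 35 μL brought to 20.9 mL → factor 20900/35 = 597.14
Dilution factor to tube A = 4.6111; to tube E = 3.1075 × 10^6
[tube A]/[tube E] = (factor to tube E)/(factor to tube A) = 3.1075 × 10^6/4.6111 = 6.74 × 10^5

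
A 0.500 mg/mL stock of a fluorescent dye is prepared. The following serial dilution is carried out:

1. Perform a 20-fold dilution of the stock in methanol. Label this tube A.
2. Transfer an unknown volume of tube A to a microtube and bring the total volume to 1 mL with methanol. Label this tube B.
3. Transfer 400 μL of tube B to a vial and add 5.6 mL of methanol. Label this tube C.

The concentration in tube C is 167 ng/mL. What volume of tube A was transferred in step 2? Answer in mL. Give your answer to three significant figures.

Step 1: 20-fold → factor 20
Step 2: v brought to 1 mL → factor = 1 mL/v
Step 3: 400 μL + 5.6 mL = 6000 μL total → factor 6000/400 = 15
Product of known-step factors = 300
Overall factor = 0.500 mg/mL / (167 ng/mL) = 2994
Step-2 factor = 2994 / 300 = 9.98
v = 1 mL / 9.98 = 0.100 mL

0.100 mL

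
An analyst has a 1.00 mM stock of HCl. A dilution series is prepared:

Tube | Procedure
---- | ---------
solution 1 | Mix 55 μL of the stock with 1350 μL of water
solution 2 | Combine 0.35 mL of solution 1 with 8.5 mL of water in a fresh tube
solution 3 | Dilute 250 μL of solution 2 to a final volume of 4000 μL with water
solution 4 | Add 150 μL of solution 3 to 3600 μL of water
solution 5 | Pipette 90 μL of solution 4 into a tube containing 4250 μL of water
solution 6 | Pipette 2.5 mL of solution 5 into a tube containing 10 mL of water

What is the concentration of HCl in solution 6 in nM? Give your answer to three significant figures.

Step 1: 55 μL + 1350 μL = 1405 μL total → factor 1405/55 = 25.545
Step 2: 0.35 mL + 8.5 mL = 8.85 mL total → factor 8.85/0.35 = 25.286
Step 3: 250 μL brought to 4000 μL → factor 4000/250 = 16
Step 4: 150 μL + 3600 μL = 3750 μL total → factor 3750/150 = 25
Step 5: 90 μL + 4250 μL = 4340 μL total → factor 4340/90 = 48.222
Step 6: 2.5 mL + 10 mL = 12.5 mL total → factor 12.5/2.5 = 5
Overall dilution factor = 25.545 × 25.286 × 16 × 25 × 48.222 × 5 = 6.2297 × 10^7
Final = 1.00 mM / 6.2297 × 10^7 = 1.605 × 10^-8 mM = 0.0161 nM

0.0161 nM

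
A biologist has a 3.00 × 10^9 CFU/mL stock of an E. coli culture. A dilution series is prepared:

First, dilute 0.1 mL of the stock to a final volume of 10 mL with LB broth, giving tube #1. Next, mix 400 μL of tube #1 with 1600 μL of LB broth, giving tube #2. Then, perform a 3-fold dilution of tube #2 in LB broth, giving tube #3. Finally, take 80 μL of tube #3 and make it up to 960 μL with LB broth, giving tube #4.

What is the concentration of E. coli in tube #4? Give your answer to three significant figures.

1.67 × 10^5 CFU/mL

Step 1: 0.1 mL brought to 10 mL → factor 10/0.1 = 100
Step 2: 400 μL + 1600 μL = 2000 μL total → factor 2000/400 = 5
Step 3: 3-fold → factor 3
Step 4: 80 μL brought to 960 μL → factor 960/80 = 12
Dilution factor through tube #4 = 100 × 5 × 3 × 12 = 18000
[tube #4] = 3.00 × 10^9 CFU/mL / 18000 = 1.67 × 10^5 CFU/mL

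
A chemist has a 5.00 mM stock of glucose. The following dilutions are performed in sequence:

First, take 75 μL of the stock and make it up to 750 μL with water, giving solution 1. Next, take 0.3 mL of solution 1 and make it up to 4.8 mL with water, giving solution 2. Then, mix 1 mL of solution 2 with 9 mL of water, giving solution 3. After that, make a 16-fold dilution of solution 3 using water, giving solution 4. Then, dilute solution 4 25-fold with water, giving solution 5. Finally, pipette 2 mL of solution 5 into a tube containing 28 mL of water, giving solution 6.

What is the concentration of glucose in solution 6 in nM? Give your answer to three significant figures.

0.521 nM

Step 1: 75 μL brought to 750 μL → factor 750/75 = 10
Step 2: 0.3 mL brought to 4.8 mL → factor 4.8/0.3 = 16
Step 3: 1 mL + 9 mL = 10 mL total → factor 10/1 = 10
Step 4: 16-fold → factor 16
Step 5: 25-fold → factor 25
Step 6: 2 mL + 28 mL = 30 mL total → factor 30/2 = 15
Overall dilution factor = 10 × 16 × 10 × 16 × 25 × 15 = 9.6 × 10^6
Final = 5.00 mM / 9.6 × 10^6 = 5.208 × 10^-7 mM = 0.521 nM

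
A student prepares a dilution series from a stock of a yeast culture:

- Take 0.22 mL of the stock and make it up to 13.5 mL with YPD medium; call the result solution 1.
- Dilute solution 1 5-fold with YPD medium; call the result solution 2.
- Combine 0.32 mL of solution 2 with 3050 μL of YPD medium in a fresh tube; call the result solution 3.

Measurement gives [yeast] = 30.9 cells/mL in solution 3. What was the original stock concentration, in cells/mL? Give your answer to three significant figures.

9.98 × 10^4 cells/mL

Step 1: 0.22 mL brought to 13.5 mL → factor 13.5/0.22 = 61.364
Step 2: 5-fold → factor 5
Step 3: 0.32 mL + 3050 μL = 3.37 mL total → factor 3.37/0.32 = 10.531
Overall dilution factor = 61.364 × 5 × 10.531 = 3231.2
Stock = 30.9 cells/mL × 3231.2 = 9.98 × 10^4 cells/mL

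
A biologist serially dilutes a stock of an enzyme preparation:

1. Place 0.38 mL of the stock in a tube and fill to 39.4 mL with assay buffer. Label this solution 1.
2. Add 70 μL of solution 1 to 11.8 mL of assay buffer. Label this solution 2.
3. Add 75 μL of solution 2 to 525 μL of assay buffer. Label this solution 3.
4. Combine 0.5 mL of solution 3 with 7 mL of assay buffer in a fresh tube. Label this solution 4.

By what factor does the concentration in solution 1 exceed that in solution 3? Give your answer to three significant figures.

1.36 × 10^3

Step 1: 0.38 mL brought to 39.4 mL → factor 39.4/0.38 = 103.68
Step 2: 70 μL + 11.8 mL = 11870 μL total → factor 11870/70 = 169.57
Step 3: 75 μL + 525 μL = 600 μL total → factor 600/75 = 8
Dilution factor to solution 1 = 103.68; to solution 3 = 1.4066 × 10^5
[solution 1]/[solution 3] = (factor to solution 3)/(factor to solution 1) = 1.4066 × 10^5/103.68 = 1.36 × 10^3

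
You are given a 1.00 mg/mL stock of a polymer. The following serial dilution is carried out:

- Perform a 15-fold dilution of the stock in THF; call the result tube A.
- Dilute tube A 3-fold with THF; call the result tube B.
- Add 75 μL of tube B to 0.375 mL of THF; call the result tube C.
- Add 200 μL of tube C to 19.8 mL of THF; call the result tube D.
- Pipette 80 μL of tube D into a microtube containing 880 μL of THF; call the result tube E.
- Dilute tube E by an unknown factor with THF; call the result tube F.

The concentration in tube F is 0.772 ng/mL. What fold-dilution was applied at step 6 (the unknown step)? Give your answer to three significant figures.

4.00-fold

Step 1: 15-fold → factor 15
Step 2: 3-fold → factor 3
Step 3: 75 μL + 0.375 mL = 450 μL total → factor 450/75 = 6
Step 4: 200 μL + 19.8 mL = 20000 μL total → factor 20000/200 = 100
Step 5: 80 μL + 880 μL = 960 μL total → factor 960/80 = 12
Step 6: unknown factor x
Product of known-step factors = 3.24 × 10^5
Overall factor = 1.00 mg/mL / (0.772 ng/mL) = 1.2953 × 10^6
x = 1.2953 × 10^6 / 3.24 × 10^5 = 4.00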